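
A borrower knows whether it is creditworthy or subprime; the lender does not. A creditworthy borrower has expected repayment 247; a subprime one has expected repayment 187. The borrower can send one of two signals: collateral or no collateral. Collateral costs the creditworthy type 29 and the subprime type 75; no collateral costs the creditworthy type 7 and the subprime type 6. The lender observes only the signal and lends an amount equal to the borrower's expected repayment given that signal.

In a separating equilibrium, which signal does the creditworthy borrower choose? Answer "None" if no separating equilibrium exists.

collateral

Try creditworthy → collateral, subprime → no collateral:
  If types separate, collateral earns payment 247 and no collateral earns 187.
  Creditworthy: collateral gives 247 − 29 = 218; no collateral gives 187 − 7 = 180. No deviation. ✓
  Subprime: no collateral gives 187 − 6 = 181; collateral gives 247 − 75 = 172. No deviation. ✓
Both hold — the creditworthy type sends collateral.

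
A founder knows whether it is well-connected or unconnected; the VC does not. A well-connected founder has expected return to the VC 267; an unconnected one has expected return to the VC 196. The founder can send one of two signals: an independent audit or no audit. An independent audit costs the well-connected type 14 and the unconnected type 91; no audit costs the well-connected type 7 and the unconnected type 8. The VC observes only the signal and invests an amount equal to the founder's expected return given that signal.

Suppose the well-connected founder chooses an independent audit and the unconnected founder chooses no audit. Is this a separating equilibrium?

If types separate, audit earns payment 267 and no audit earns 196.
Well-connected: audit gives 267 − 14 = 253; no audit gives 196 − 7 = 189. No deviation. ✓
Unconnected: no audit gives 196 − 8 = 188; audit gives 267 − 91 = 176. No deviation. ✓
Both incentive constraints hold.

Yes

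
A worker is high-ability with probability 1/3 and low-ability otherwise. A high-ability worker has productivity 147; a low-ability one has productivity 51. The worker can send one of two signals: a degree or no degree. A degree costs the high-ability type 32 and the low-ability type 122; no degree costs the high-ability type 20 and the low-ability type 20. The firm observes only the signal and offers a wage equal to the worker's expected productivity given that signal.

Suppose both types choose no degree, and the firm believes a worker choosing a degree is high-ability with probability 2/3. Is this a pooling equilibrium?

No

At the pooled signal (no degree) the firm holds the prior 1/3 and pays 1/3·147 + 2/3·51 = 83. Off-path (degree) belief 2/3 gives 2/3·147 + 1/3·51 = 115.
High-ability: no degree gives 83 − 20 = 63; degree gives 115 − 32 = 83. Deviates. ✗
Low-ability: no degree gives 83 − 20 = 63; degree gives 115 − 122 = -7. Stays. ✓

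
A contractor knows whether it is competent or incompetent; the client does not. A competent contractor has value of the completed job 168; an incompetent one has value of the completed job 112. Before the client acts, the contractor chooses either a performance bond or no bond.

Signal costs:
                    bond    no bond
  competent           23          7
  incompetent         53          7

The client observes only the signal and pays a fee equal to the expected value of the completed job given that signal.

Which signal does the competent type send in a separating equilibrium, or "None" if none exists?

Try competent → bond, incompetent → no bond:
  Under separation the client infers type exactly: bond → competent (pays 168), no bond → incompetent (pays 112).
  Competent: bond gives 168 − 23 = 145; no bond gives 112 − 7 = 105. No deviation. ✓
  Incompetent: no bond gives 112 − 7 = 105; bond gives 168 − 53 = 115. Would deviate. ✗
Try competent → no bond, incompetent → bond:
  Under separation the client infers type exactly: no bond → competent (pays 168), bond → incompetent (pays 112).
  Competent: no bond gives 168 − 7 = 161; bond gives 112 − 23 = 89. No deviation. ✓
  Incompetent: bond gives 112 − 53 = 59; no bond gives 168 − 7 = 161. Would deviate. ✗
Neither assignment is incentive-compatible.

None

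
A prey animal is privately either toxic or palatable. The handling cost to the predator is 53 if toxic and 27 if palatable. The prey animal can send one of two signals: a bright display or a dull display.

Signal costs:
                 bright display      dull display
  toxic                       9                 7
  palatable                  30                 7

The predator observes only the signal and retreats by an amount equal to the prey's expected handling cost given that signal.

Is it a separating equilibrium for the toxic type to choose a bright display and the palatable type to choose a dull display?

Under separation the predator infers type exactly: bright display → toxic (pays 53), dull display → palatable (pays 27).
Toxic: bright display gives 53 − 9 = 44; dull display gives 27 − 7 = 20. No deviation. ✓
Palatable: dull display gives 27 − 7 = 20; bright display gives 53 − 30 = 23. Would deviate. ✗

No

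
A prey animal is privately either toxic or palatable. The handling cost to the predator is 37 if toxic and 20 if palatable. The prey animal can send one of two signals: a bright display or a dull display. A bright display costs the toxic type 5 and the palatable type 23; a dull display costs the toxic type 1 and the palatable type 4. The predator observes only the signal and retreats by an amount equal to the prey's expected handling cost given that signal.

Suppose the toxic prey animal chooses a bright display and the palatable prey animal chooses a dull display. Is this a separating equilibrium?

If types separate, bright display earns payment 37 and dull display earns 20.
Toxic: bright display gives 37 − 5 = 32; dull display gives 20 − 1 = 19. No deviation. ✓
Palatable: dull display gives 20 − 4 = 16; bright display gives 37 − 23 = 14. No deviation. ✓
Neither type gains from mimicking the other.

Yes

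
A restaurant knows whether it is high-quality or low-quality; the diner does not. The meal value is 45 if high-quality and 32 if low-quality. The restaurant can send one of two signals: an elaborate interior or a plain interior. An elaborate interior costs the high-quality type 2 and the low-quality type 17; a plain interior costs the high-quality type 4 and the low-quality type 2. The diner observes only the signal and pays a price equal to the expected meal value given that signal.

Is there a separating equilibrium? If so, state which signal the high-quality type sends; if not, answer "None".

elaborate interior

Try high-quality → elaborate interior, low-quality → plain interior:
  Under separation the diner infers type exactly: elaborate interior → high-quality (pays 45), plain interior → low-quality (pays 32).
  High-quality: elaborate interior gives 45 − 2 = 43; plain interior gives 32 − 4 = 28. No deviation. ✓
  Low-quality: plain interior gives 32 − 2 = 30; elaborate interior gives 45 − 17 = 28. No deviation. ✓
Both hold — the high-quality type sends elaborate interior.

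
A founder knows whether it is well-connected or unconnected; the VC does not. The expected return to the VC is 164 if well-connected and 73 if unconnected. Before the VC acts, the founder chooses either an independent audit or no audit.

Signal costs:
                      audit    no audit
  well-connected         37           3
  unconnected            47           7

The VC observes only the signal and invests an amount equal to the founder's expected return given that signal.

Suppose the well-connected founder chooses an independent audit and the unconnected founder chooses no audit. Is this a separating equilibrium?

If types separate, audit earns payment 164 and no audit earns 73.
Well-connected: audit gives 164 − 37 = 127; no audit gives 73 − 3 = 70. No deviation. ✓
Unconnected: no audit gives 73 − 7 = 66; audit gives 164 − 47 = 117. Would deviate. ✗

No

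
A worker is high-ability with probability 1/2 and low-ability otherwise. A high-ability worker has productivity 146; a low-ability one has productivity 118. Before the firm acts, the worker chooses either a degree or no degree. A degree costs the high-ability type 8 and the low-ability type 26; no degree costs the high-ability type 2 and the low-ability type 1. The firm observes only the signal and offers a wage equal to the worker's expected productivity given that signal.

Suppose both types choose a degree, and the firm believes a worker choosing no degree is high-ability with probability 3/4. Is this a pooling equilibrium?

On the equilibrium path (degree) the firm holds the prior 1/2 and pays 1/2·146 + 1/2·118 = 132. Off-path (no degree) belief 3/4 gives 3/4·146 + 1/4·118 = 139.
High-ability: degree gives 132 − 8 = 124; no degree gives 139 − 2 = 137. Deviates. ✗
Low-ability: degree gives 132 − 26 = 106; no degree gives 139 − 1 = 138. Deviates. ✗

No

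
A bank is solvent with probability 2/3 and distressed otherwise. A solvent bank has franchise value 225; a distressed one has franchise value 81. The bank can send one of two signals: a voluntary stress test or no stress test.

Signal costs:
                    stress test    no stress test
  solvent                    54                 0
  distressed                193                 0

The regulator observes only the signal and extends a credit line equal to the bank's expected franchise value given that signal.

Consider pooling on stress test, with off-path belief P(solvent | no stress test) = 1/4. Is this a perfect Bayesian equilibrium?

No

At the pooled signal (stress test) the regulator holds the prior 2/3 and pays 2/3·225 + 1/3·81 = 177. Off-path (no stress test) belief 1/4 gives 1/4·225 + 3/4·81 = 117.
Solvent: stress test gives 177 − 54 = 123; no stress test gives 117 − 0 = 117. Stays. ✓
Distressed: stress test gives 177 − 193 = -16; no stress test gives 117 − 0 = 117. Deviates. ✗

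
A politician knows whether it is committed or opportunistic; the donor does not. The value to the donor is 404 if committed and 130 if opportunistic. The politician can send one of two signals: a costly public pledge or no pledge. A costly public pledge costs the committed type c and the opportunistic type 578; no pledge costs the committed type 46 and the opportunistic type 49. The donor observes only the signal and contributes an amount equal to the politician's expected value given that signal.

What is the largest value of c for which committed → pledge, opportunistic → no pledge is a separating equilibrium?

Under separation: pledge → committed (pays 404); no pledge → opportunistic (pays 130).
Opportunistic: 130 − 49 = 81 ≥ 404 − 578 = -174. Holds regardless of c. ✓
Committed: 404 − c ≥ 130 − 46, so c ≤ 404 − 84 = 320.

320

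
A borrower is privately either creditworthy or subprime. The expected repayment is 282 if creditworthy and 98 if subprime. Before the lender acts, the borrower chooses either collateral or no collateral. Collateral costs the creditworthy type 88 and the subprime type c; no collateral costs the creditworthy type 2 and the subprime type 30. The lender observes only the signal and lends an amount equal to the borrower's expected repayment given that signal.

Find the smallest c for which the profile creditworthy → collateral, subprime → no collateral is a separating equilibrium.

214

Under separation: collateral → creditworthy (pays 282); no collateral → subprime (pays 98).
Creditworthy: 282 − 88 = 194 ≥ 98 − 2 = 96. Holds regardless of c. ✓
Subprime: 98 − 30 ≥ 282 − c, so c ≥ 282 − 68 = 214.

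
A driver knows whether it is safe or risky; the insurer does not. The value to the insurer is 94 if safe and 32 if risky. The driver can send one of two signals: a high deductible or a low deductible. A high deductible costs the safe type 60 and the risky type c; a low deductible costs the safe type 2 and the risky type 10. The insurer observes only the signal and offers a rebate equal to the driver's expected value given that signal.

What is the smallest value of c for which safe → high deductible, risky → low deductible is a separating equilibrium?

72

Under separation: high deductible → safe (pays 94); low deductible → risky (pays 32).
Safe: 94 − 60 = 34 ≥ 32 − 2 = 30. Holds regardless of c. ✓
Risky: 32 − 10 ≥ 94 − c, so c ≥ 94 − 22 = 72.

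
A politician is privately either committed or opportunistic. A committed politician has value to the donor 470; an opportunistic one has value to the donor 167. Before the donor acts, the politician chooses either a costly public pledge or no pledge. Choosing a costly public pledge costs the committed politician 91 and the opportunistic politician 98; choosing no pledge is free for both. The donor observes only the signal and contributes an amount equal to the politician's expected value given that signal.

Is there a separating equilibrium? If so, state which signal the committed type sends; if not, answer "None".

None

Try committed → pledge, opportunistic → no pledge:
  Under separation the donor infers type exactly: pledge → committed (pays 470), no pledge → opportunistic (pays 167).
  Committed: pledge gives 470 − 91 = 379; no pledge gives 167 − 0 = 167. No deviation. ✓
  Opportunistic: no pledge gives 167 − 0 = 167; pledge gives 470 − 98 = 372. Would deviate. ✗
Try committed → no pledge, opportunistic → pledge:
  Under separation the donor infers type exactly: no pledge → committed (pays 470), pledge → opportunistic (pays 167).
  Committed: no pledge gives 470 − 0 = 470; pledge gives 167 − 91 = 76. No deviation. ✓
  Opportunistic: pledge gives 167 − 98 = 69; no pledge gives 470 − 0 = 470. Would deviate. ✗
Neither assignment is incentive-compatible.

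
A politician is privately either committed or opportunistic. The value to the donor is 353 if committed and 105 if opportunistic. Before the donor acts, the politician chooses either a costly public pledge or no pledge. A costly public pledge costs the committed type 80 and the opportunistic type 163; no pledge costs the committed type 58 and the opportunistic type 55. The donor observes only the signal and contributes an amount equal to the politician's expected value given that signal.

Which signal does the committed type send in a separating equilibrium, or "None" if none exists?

None

Try committed → pledge, opportunistic → no pledge:
  If types separate, pledge earns payment 353 and no pledge earns 105.
  Committed: pledge gives 353 − 80 = 273; no pledge gives 105 − 58 = 47. No deviation. ✓
  Opportunistic: no pledge gives 105 − 55 = 50; pledge gives 353 − 163 = 190. Would deviate. ✗
Try committed → no pledge, opportunistic → pledge:
  If types separate, no pledge earns payment 353 and pledge earns 105.
  Committed: no pledge gives 353 − 58 = 295; pledge gives 105 − 80 = 25. No deviation. ✓
  Opportunistic: pledge gives 105 − 163 = -58; no pledge gives 353 − 55 = 298. Would deviate. ✗
Neither assignment is incentive-compatible.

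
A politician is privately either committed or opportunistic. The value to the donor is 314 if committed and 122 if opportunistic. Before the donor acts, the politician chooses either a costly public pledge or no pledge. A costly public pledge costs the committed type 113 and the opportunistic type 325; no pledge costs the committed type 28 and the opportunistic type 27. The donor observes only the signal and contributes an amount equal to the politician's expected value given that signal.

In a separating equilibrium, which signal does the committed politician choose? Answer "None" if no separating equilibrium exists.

pledge

Try committed → pledge, opportunistic → no pledge:
  Under separation the donor infers type exactly: pledge → committed (pays 314), no pledge → opportunistic (pays 122).
  Committed: pledge gives 314 − 113 = 201; no pledge gives 122 − 28 = 94. No deviation. ✓
  Opportunistic: no pledge gives 122 − 27 = 95; pledge gives 314 − 325 = -11. No deviation. ✓
Both hold — the committed type sends pledge.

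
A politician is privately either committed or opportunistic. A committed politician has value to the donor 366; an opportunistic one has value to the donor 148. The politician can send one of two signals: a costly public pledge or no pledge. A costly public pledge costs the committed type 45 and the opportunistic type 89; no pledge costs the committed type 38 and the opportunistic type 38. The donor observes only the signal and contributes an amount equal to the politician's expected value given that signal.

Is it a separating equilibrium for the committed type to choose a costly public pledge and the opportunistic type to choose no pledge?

No

Under separation the donor infers type exactly: pledge → committed (pays 366), no pledge → opportunistic (pays 148).
Committed: pledge gives 366 − 45 = 321; no pledge gives 148 − 38 = 110. No deviation. ✓
Opportunistic: no pledge gives 148 − 38 = 110; pledge gives 366 − 89 = 277. Would deviate. ✗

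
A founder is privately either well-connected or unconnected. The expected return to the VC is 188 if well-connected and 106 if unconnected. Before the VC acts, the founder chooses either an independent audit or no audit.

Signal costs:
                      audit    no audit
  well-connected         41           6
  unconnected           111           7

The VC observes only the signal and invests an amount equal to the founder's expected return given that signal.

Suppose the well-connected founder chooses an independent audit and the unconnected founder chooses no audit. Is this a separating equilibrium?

If types separate, audit earns payment 188 and no audit earns 106.
Well-connected: audit gives 188 − 41 = 147; no audit gives 106 − 6 = 100. No deviation. ✓
Unconnected: no audit gives 106 − 7 = 99; audit gives 188 − 111 = 77. No deviation. ✓
Neither type gains from mimicking the other.

Yes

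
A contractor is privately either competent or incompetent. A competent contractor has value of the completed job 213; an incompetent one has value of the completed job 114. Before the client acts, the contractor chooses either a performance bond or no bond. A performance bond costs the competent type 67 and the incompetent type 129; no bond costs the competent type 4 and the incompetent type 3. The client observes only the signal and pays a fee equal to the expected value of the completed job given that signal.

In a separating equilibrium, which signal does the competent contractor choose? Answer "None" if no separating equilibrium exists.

Try competent → bond, incompetent → no bond:
  If types separate, bond earns payment 213 and no bond earns 114.
  Competent: bond gives 213 − 67 = 146; no bond gives 114 − 4 = 110. No deviation. ✓
  Incompetent: no bond gives 114 − 3 = 111; bond gives 213 − 129 = 84. No deviation. ✓
Both hold — the competent type sends bond.

bond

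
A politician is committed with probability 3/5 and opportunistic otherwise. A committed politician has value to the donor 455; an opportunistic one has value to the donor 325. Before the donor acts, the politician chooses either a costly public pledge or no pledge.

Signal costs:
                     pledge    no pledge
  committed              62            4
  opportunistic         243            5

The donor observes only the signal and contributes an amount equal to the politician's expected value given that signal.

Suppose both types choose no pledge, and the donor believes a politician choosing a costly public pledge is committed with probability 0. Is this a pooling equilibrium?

On the equilibrium path (no pledge) the donor holds the prior 3/5 and pays 3/5·455 + 2/5·325 = 403. Off-path (pledge) belief 0 gives 0·455 + 1·325 = 325.
Committed: no pledge gives 403 − 4 = 399; pledge gives 325 − 62 = 263. Stays. ✓
Opportunistic: no pledge gives 403 − 5 = 398; pledge gives 325 − 243 = 82. Stays. ✓
Beliefs are Bayes-consistent on-path and both types best-respond.

Yes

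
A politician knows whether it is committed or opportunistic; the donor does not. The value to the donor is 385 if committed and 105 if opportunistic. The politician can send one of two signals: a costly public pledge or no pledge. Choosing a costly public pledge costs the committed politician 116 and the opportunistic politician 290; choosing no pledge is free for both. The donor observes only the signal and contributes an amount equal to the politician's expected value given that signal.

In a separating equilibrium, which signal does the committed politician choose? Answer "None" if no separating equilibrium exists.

Try committed → pledge, opportunistic → no pledge:
  Under separation the donor infers type exactly: pledge → committed (pays 385), no pledge → opportunistic (pays 105).
  Committed: pledge gives 385 − 116 = 269; no pledge gives 105 − 0 = 105. No deviation. ✓
  Opportunistic: no pledge gives 105 − 0 = 105; pledge gives 385 − 290 = 95. No deviation. ✓
Both hold — the committed type sends pledge.

pledge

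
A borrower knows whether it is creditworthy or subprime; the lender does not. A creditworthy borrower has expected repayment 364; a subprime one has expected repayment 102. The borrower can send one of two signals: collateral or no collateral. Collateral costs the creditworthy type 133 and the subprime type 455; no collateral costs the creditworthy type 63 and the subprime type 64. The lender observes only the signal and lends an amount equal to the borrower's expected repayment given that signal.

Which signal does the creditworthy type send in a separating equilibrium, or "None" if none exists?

collateral

Try creditworthy → collateral, subprime → no collateral:
  Under separation the lender infers type exactly: collateral → creditworthy (pays 364), no collateral → subprime (pays 102).
  Creditworthy: collateral gives 364 − 133 = 231; no collateral gives 102 − 63 = 39. No deviation. ✓
  Subprime: no collateral gives 102 − 64 = 38; collateral gives 364 − 455 = -91. No deviation. ✓
Both hold — the creditworthy type sends collateral.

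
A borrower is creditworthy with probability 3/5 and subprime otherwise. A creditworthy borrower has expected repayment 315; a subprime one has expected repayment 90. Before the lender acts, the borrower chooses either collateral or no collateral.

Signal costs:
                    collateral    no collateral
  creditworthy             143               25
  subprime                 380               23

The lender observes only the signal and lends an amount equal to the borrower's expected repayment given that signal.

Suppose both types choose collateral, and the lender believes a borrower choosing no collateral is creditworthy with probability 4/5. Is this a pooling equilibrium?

At the pooled signal (collateral) the lender holds the prior 3/5 and pays 3/5·315 + 2/5·90 = 225. Off-path (no collateral) belief 4/5 gives 4/5·315 + 1/5·90 = 270.
Creditworthy: collateral gives 225 − 143 = 82; no collateral gives 270 − 25 = 245. Deviates. ✗
Subprime: collateral gives 225 − 380 = -155; no collateral gives 270 − 23 = 247. Deviates. ✗

No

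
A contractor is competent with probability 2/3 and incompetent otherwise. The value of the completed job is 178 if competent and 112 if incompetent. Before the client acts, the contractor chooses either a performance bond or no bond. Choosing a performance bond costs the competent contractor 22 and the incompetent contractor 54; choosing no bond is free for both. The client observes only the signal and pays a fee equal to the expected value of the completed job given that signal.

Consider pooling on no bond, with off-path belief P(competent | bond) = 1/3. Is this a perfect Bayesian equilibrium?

Yes

On the equilibrium path (no bond) the client holds the prior 2/3 and pays 2/3·178 + 1/3·112 = 156. Off-path (bond) belief 1/3 gives 1/3·178 + 2/3·112 = 134.
Competent: no bond gives 156 − 0 = 156; bond gives 134 − 22 = 112. Stays. ✓
Incompetent: no bond gives 156 − 0 = 156; bond gives 134 − 54 = 80. Stays. ✓
Beliefs are Bayes-consistent on-path and both types best-respond.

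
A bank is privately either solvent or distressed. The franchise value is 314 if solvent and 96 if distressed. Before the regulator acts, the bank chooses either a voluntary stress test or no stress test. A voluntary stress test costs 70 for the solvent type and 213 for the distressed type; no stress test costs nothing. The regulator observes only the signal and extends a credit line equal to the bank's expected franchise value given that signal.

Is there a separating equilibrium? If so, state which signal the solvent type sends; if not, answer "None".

Try solvent → stress test, distressed → no stress test:
  Under separation the regulator infers type exactly: stress test → solvent (pays 314), no stress test → distressed (pays 96).
  Solvent: stress test gives 314 − 70 = 244; no stress test gives 96 − 0 = 96. No deviation. ✓
  Distressed: no stress test gives 96 − 0 = 96; stress test gives 314 − 213 = 101. Would deviate. ✗
Try solvent → no stress test, distressed → stress test:
  Under separation the regulator infers type exactly: no stress test → solvent (pays 314), stress test → distressed (pays 96).
  Solvent: no stress test gives 314 − 0 = 314; stress test gives 96 − 70 = 26. No deviation. ✓
  Distressed: stress test gives 96 − 213 = -117; no stress test gives 314 − 0 = 314. Would deviate. ✗
Neither assignment is incentive-compatible.

None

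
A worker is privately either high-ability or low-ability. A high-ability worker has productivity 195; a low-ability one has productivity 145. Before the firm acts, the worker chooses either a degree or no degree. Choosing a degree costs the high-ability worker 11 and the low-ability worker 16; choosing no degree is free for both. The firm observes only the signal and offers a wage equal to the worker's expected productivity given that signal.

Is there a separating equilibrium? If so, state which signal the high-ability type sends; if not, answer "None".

None

Try high-ability → degree, low-ability → no degree:
  If types separate, degree earns payment 195 and no degree earns 145.
  High-ability: degree gives 195 − 11 = 184; no degree gives 145 − 0 = 145. No deviation. ✓
  Low-ability: no degree gives 145 − 0 = 145; degree gives 195 − 16 = 179. Would deviate. ✗
Try high-ability → no degree, low-ability → degree:
  If types separate, no degree earns payment 195 and degree earns 145.
  High-ability: no degree gives 195 − 0 = 195; degree gives 145 − 11 = 134. No deviation. ✓
  Low-ability: degree gives 145 − 16 = 129; no degree gives 195 − 0 = 195. Would deviate. ✗
Neither assignment is incentive-compatible.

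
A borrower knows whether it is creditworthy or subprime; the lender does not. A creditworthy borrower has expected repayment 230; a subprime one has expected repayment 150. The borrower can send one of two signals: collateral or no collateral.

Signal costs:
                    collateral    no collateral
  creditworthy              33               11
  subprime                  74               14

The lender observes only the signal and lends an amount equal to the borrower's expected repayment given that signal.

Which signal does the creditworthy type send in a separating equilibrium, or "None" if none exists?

None

Try creditworthy → collateral, subprime → no collateral:
  If types separate, collateral earns payment 230 and no collateral earns 150.
  Creditworthy: collateral gives 230 − 33 = 197; no collateral gives 150 − 11 = 139. No deviation. ✓
  Subprime: no collateral gives 150 − 14 = 136; collateral gives 230 − 74 = 156. Would deviate. ✗
Try creditworthy → no collateral, subprime → collateral:
  If types separate, no collateral earns payment 230 and collateral earns 150.
  Creditworthy: no collateral gives 230 − 11 = 219; collateral gives 150 − 33 = 117. No deviation. ✓
  Subprime: collateral gives 150 − 74 = 76; no collateral gives 230 − 14 = 216. Would deviate. ✗
Neither assignment is incentive-compatible.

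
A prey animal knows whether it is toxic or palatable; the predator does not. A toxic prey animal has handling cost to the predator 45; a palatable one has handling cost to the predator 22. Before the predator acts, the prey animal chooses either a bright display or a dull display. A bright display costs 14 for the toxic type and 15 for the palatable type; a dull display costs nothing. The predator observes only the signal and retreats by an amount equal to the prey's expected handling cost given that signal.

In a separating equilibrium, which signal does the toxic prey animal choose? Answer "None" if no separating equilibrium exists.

None

Try toxic → bright display, palatable → dull display:
  Under separation the predator infers type exactly: bright display → toxic (pays 45), dull display → palatable (pays 22).
  Toxic: bright display gives 45 − 14 = 31; dull display gives 22 − 0 = 22. No deviation. ✓
  Palatable: dull display gives 22 − 0 = 22; bright display gives 45 − 15 = 30. Would deviate. ✗
Try toxic → dull display, palatable → bright display:
  Under separation the predator infers type exactly: dull display → toxic (pays 45), bright display → palatable (pays 22).
  Toxic: dull display gives 45 − 0 = 45; bright display gives 22 − 14 = 8. No deviation. ✓
  Palatable: bright display gives 22 − 15 = 7; dull display gives 45 − 0 = 45. Would deviate. ✗
Neither assignment is incentive-compatible.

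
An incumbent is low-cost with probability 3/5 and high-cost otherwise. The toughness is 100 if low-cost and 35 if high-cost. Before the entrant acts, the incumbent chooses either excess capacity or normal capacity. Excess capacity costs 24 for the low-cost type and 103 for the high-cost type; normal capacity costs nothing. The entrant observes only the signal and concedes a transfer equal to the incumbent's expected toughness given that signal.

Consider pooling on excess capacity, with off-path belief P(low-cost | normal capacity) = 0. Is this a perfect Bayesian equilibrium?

No

At the pooled signal (excess capacity) the entrant holds the prior 3/5 and pays 3/5·100 + 2/5·35 = 74. Off-path (normal capacity) belief 0 gives 0·100 + 1·35 = 35.
Low-cost: excess capacity gives 74 − 24 = 50; normal capacity gives 35 − 0 = 35. Stays. ✓
High-cost: excess capacity gives 74 − 103 = -29; normal capacity gives 35 − 0 = 35. Deviates. ✗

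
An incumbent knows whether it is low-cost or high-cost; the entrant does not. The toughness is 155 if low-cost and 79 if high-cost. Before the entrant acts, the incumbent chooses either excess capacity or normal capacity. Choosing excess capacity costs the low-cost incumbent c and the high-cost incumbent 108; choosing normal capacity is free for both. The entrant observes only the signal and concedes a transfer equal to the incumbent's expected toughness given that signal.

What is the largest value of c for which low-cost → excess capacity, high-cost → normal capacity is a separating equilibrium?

Under separation: excess capacity → low-cost (pays 155); normal capacity → high-cost (pays 79).
High-cost: 79 − 0 = 79 ≥ 155 − 108 = 47. Holds regardless of c. ✓
Low-cost: 155 − c ≥ 79 − 0, so c ≤ 155 − 79 = 76.

76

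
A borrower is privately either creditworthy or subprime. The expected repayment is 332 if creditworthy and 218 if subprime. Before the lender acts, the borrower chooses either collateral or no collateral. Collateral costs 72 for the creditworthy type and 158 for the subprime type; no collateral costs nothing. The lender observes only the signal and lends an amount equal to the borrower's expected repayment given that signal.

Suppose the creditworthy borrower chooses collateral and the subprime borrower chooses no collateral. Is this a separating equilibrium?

Yes

Under separation the lender infers type exactly: collateral → creditworthy (pays 332), no collateral → subprime (pays 218).
Creditworthy: collateral gives 332 − 72 = 260; no collateral gives 218 − 0 = 218. No deviation. ✓
Subprime: no collateral gives 218 − 0 = 218; collateral gives 332 − 158 = 174. No deviation. ✓
Both incentive constraints hold.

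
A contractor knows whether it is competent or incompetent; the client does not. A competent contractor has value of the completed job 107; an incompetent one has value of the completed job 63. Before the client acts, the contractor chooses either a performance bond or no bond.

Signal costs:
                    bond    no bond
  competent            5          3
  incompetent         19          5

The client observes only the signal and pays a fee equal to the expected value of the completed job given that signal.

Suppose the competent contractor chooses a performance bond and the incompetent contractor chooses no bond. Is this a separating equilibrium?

If types separate, bond earns payment 107 and no bond earns 63.
Competent: bond gives 107 − 5 = 102; no bond gives 63 − 3 = 60. No deviation. ✓
Incompetent: no bond gives 63 − 5 = 58; bond gives 107 − 19 = 88. Would deviate. ✗

No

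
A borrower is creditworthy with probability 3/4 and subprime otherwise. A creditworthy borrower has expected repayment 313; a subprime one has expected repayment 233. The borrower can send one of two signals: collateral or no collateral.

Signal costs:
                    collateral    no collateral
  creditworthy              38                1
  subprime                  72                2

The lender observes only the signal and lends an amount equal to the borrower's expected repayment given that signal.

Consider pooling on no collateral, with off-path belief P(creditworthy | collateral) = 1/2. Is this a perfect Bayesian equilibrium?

Yes

On the equilibrium path (no collateral) the lender holds the prior 3/4 and pays 3/4·313 + 1/4·233 = 293. Off-path (collateral) belief 1/2 gives 1/2·313 + 1/2·233 = 273.
Creditworthy: no collateral gives 293 − 1 = 292; collateral gives 273 − 38 = 235. Stays. ✓
Subprime: no collateral gives 293 − 2 = 291; collateral gives 273 − 72 = 201. Stays. ✓
Beliefs are Bayes-consistent on-path and both types best-respond.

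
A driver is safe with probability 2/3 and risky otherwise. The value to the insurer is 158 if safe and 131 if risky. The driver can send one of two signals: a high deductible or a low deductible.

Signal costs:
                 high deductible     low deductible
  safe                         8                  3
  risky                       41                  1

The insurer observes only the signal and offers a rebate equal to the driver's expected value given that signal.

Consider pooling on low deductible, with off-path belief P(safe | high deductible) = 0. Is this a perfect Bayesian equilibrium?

Yes

At the pooled signal (low deductible) the insurer holds the prior 2/3 and pays 2/3·158 + 1/3·131 = 149. Off-path (high deductible) belief 0 gives 0·158 + 1·131 = 131.
Safe: low deductible gives 149 − 3 = 146; high deductible gives 131 − 8 = 123. Stays. ✓
Risky: low deductible gives 149 − 1 = 148; high deductible gives 131 − 41 = 90. Stays. ✓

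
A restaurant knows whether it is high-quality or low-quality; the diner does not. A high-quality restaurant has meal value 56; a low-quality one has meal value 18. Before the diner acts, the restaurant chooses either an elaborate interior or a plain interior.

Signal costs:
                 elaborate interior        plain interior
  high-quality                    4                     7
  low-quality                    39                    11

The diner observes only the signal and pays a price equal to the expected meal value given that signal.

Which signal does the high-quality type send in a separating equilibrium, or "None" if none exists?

Try high-quality → elaborate interior, low-quality → plain interior:
  If types separate, elaborate interior earns payment 56 and plain interior earns 18.
  High-quality: elaborate interior gives 56 − 4 = 52; plain interior gives 18 − 7 = 11. No deviation. ✓
  Low-quality: plain interior gives 18 − 11 = 7; elaborate interior gives 56 − 39 = 17. Would deviate. ✗
Try high-quality → plain interior, low-quality → elaborate interior:
  If types separate, plain interior earns payment 56 and elaborate interior earns 18.
  High-quality: plain interior gives 56 − 7 = 49; elaborate interior gives 18 − 4 = 14. No deviation. ✓
  Low-quality: elaborate interior gives 18 − 39 = -21; plain interior gives 56 − 11 = 45. Would deviate. ✗
Neither assignment is incentive-compatible.

None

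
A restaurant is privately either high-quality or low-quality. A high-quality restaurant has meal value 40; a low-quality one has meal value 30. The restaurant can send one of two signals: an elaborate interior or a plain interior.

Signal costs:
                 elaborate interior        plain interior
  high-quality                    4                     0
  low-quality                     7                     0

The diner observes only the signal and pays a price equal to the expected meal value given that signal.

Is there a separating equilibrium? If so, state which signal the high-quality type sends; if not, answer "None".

Try high-quality → elaborate interior, low-quality → plain interior:
  If types separate, elaborate interior earns payment 40 and plain interior earns 30.
  High-quality: elaborate interior gives 40 − 4 = 36; plain interior gives 30 − 0 = 30. No deviation. ✓
  Low-quality: plain interior gives 30 − 0 = 30; elaborate interior gives 40 − 7 = 33. Would deviate. ✗
Try high-quality → plain interior, low-quality → elaborate interior:
  If types separate, plain interior earns payment 40 and elaborate interior earns 30.
  High-quality: plain interior gives 40 − 0 = 40; elaborate interior gives 30 − 4 = 26. No deviation. ✓
  Low-quality: elaborate interior gives 30 − 7 = 23; plain interior gives 40 − 0 = 40. Would deviate. ✗
Neither assignment is incentive-compatible.

None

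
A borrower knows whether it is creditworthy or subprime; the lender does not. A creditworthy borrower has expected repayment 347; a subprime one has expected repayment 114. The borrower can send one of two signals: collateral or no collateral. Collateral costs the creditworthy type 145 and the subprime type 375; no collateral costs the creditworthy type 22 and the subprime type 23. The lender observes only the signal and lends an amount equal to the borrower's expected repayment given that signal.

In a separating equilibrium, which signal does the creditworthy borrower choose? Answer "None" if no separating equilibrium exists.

Try creditworthy → collateral, subprime → no collateral:
  Under separation the lender infers type exactly: collateral → creditworthy (pays 347), no collateral → subprime (pays 114).
  Creditworthy: collateral gives 347 − 145 = 202; no collateral gives 114 − 22 = 92. No deviation. ✓
  Subprime: no collateral gives 114 − 23 = 91; collateral gives 347 − 375 = -28. No deviation. ✓
Both hold — the creditworthy type sends collateral.

collateral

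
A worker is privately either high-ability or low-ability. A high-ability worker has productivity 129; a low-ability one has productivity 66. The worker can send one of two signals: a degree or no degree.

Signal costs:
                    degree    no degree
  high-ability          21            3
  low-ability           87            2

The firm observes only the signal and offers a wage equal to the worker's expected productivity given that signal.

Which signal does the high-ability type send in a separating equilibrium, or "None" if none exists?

degree

Try high-ability → degree, low-ability → no degree:
  Under separation the firm infers type exactly: degree → high-ability (pays 129), no degree → low-ability (pays 66).
  High-ability: degree gives 129 − 21 = 108; no degree gives 66 − 3 = 63. No deviation. ✓
  Low-ability: no degree gives 66 − 2 = 64; degree gives 129 − 87 = 42. No deviation. ✓
Both hold — the high-ability type sends degree.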